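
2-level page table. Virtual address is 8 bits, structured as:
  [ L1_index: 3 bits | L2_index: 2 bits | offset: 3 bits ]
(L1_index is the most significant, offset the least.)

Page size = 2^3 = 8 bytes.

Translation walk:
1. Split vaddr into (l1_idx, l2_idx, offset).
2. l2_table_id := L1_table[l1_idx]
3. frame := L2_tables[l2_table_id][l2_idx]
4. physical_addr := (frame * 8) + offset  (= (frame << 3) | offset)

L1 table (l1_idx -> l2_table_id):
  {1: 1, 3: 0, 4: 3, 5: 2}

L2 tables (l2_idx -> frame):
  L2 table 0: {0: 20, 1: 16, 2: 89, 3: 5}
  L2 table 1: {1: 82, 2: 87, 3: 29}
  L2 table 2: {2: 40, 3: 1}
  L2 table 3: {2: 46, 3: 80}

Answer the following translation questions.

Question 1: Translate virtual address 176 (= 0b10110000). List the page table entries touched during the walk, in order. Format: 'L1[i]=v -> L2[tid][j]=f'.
Answer: L1[5]=2 -> L2[2][2]=40

Derivation:
vaddr = 176 = 0b10110000
Split: l1_idx=5, l2_idx=2, offset=0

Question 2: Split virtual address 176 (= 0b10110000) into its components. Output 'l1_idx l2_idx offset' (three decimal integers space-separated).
vaddr = 176 = 0b10110000
  top 3 bits -> l1_idx = 5
  next 2 bits -> l2_idx = 2
  bottom 3 bits -> offset = 0

Answer: 5 2 0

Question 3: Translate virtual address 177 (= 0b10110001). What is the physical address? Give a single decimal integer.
Answer: 321

Derivation:
vaddr = 177 = 0b10110001
Split: l1_idx=5, l2_idx=2, offset=1
L1[5] = 2
L2[2][2] = 40
paddr = 40 * 8 + 1 = 321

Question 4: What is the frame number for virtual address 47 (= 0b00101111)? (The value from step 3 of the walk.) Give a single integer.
Answer: 82

Derivation:
vaddr = 47: l1_idx=1, l2_idx=1
L1[1] = 1; L2[1][1] = 82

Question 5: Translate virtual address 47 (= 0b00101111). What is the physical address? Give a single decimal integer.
vaddr = 47 = 0b00101111
Split: l1_idx=1, l2_idx=1, offset=7
L1[1] = 1
L2[1][1] = 82
paddr = 82 * 8 + 7 = 663

Answer: 663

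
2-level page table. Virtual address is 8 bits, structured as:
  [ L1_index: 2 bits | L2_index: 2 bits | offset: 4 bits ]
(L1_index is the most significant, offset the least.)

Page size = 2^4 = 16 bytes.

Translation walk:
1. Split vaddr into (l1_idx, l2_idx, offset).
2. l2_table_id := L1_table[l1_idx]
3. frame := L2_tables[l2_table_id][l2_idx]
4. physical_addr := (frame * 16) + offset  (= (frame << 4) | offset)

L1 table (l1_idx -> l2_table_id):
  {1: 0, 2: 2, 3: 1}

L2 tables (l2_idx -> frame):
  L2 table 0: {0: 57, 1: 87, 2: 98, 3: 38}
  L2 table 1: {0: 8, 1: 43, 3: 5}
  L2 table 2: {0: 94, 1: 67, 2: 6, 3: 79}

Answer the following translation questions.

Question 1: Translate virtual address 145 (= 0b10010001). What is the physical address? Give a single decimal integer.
vaddr = 145 = 0b10010001
Split: l1_idx=2, l2_idx=1, offset=1
L1[2] = 2
L2[2][1] = 67
paddr = 67 * 16 + 1 = 1073

Answer: 1073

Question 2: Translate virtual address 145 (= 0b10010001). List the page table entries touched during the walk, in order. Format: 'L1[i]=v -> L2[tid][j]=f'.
vaddr = 145 = 0b10010001
Split: l1_idx=2, l2_idx=1, offset=1

Answer: L1[2]=2 -> L2[2][1]=67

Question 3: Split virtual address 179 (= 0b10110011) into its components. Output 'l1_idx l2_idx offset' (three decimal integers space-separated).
Answer: 2 3 3

Derivation:
vaddr = 179 = 0b10110011
  top 2 bits -> l1_idx = 2
  next 2 bits -> l2_idx = 3
  bottom 4 bits -> offset = 3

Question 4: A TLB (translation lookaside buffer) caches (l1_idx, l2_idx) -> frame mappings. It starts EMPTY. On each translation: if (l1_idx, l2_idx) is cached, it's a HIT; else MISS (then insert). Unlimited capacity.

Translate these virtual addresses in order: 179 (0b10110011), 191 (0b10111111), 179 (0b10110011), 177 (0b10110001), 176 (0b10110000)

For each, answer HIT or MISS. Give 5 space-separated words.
vaddr=179: (2,3) not in TLB -> MISS, insert
vaddr=191: (2,3) in TLB -> HIT
vaddr=179: (2,3) in TLB -> HIT
vaddr=177: (2,3) in TLB -> HIT
vaddr=176: (2,3) in TLB -> HIT

Answer: MISS HIT HIT HIT HIT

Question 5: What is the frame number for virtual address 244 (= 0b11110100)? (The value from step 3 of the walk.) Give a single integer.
vaddr = 244: l1_idx=3, l2_idx=3
L1[3] = 1; L2[1][3] = 5

Answer: 5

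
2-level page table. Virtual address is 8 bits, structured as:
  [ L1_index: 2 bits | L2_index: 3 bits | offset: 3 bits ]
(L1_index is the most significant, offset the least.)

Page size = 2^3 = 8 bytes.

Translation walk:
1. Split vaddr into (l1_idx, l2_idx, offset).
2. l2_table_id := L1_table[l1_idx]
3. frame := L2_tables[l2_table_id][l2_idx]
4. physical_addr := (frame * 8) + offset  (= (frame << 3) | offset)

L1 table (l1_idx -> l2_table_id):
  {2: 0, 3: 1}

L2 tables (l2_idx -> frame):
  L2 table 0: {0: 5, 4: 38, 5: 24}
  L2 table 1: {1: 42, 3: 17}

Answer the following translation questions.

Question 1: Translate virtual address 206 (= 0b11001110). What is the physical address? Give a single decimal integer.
vaddr = 206 = 0b11001110
Split: l1_idx=3, l2_idx=1, offset=6
L1[3] = 1
L2[1][1] = 42
paddr = 42 * 8 + 6 = 342

Answer: 342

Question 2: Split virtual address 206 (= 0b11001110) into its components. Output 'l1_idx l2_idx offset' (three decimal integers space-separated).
Answer: 3 1 6

Derivation:
vaddr = 206 = 0b11001110
  top 2 bits -> l1_idx = 3
  next 3 bits -> l2_idx = 1
  bottom 3 bits -> offset = 6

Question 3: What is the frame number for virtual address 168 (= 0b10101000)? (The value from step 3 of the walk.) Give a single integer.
Answer: 24

Derivation:
vaddr = 168: l1_idx=2, l2_idx=5
L1[2] = 0; L2[0][5] = 24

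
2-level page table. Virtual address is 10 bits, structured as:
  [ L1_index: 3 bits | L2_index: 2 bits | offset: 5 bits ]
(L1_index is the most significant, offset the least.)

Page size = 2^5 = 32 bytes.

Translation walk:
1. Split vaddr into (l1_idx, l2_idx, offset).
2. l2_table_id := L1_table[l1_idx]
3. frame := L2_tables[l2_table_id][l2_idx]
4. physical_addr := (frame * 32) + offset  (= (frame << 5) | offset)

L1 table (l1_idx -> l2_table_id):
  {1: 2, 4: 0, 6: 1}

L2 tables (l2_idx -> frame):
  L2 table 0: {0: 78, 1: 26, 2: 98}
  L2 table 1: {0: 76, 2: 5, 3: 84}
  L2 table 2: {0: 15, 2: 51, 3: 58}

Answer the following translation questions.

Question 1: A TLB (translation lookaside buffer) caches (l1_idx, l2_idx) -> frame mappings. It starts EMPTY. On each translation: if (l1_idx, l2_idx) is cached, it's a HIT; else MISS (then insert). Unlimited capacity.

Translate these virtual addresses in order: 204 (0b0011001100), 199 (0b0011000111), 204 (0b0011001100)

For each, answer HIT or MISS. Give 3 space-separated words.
Answer: MISS HIT HIT

Derivation:
vaddr=204: (1,2) not in TLB -> MISS, insert
vaddr=199: (1,2) in TLB -> HIT
vaddr=204: (1,2) in TLB -> HIT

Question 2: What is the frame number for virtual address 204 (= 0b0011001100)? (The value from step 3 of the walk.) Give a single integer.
Answer: 51

Derivation:
vaddr = 204: l1_idx=1, l2_idx=2
L1[1] = 2; L2[2][2] = 51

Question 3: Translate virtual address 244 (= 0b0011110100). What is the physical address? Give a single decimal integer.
vaddr = 244 = 0b0011110100
Split: l1_idx=1, l2_idx=3, offset=20
L1[1] = 2
L2[2][3] = 58
paddr = 58 * 32 + 20 = 1876

Answer: 1876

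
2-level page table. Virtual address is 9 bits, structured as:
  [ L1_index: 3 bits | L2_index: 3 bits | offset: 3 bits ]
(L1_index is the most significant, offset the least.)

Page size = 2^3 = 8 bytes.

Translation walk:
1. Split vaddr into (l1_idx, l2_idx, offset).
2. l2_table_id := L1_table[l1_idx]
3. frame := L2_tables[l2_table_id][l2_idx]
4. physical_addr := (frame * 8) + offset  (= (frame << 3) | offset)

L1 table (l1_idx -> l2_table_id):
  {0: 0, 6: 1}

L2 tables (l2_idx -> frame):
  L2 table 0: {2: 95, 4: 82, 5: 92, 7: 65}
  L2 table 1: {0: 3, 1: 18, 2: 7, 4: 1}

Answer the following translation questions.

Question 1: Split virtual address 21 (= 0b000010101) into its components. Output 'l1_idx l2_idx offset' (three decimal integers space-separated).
vaddr = 21 = 0b000010101
  top 3 bits -> l1_idx = 0
  next 3 bits -> l2_idx = 2
  bottom 3 bits -> offset = 5

Answer: 0 2 5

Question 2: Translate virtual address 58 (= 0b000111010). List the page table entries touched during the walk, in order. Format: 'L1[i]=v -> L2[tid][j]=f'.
vaddr = 58 = 0b000111010
Split: l1_idx=0, l2_idx=7, offset=2

Answer: L1[0]=0 -> L2[0][7]=65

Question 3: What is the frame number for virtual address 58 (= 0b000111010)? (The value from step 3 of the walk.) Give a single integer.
Answer: 65

Derivation:
vaddr = 58: l1_idx=0, l2_idx=7
L1[0] = 0; L2[0][7] = 65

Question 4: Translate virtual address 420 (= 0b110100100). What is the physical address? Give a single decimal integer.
Answer: 12

Derivation:
vaddr = 420 = 0b110100100
Split: l1_idx=6, l2_idx=4, offset=4
L1[6] = 1
L2[1][4] = 1
paddr = 1 * 8 + 4 = 12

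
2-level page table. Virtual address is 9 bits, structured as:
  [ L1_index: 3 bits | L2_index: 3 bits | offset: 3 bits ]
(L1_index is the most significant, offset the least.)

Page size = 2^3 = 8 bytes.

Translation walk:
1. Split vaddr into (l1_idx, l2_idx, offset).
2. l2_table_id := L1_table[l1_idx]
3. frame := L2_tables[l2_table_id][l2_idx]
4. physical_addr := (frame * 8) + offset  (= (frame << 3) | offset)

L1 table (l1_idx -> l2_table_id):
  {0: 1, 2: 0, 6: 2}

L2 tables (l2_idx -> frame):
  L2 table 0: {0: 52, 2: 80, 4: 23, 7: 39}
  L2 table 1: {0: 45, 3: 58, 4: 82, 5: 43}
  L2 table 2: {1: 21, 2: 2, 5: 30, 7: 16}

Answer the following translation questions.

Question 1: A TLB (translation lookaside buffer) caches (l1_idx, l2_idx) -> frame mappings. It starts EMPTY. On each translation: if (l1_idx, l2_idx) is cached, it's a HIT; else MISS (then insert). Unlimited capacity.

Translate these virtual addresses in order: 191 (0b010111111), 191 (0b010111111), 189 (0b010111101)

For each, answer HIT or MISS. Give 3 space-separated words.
vaddr=191: (2,7) not in TLB -> MISS, insert
vaddr=191: (2,7) in TLB -> HIT
vaddr=189: (2,7) in TLB -> HIT

Answer: MISS HIT HIT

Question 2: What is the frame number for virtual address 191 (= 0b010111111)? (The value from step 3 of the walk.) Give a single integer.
vaddr = 191: l1_idx=2, l2_idx=7
L1[2] = 0; L2[0][7] = 39

Answer: 39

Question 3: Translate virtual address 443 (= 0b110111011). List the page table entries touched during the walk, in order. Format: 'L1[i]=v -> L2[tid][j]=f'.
Answer: L1[6]=2 -> L2[2][7]=16

Derivation:
vaddr = 443 = 0b110111011
Split: l1_idx=6, l2_idx=7, offset=3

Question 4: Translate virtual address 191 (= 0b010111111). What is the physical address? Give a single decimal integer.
vaddr = 191 = 0b010111111
Split: l1_idx=2, l2_idx=7, offset=7
L1[2] = 0
L2[0][7] = 39
paddr = 39 * 8 + 7 = 319

Answer: 319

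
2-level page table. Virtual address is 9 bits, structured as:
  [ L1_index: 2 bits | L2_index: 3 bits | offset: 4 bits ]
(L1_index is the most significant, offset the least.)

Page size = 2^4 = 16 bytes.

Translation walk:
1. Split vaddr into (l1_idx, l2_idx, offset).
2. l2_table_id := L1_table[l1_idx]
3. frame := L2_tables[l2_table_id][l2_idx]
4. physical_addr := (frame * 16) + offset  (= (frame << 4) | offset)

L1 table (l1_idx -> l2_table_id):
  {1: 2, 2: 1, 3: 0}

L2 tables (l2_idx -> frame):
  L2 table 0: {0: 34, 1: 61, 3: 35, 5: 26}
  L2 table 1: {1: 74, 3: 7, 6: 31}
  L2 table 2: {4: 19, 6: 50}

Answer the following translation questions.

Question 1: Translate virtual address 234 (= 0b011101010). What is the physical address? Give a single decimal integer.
Answer: 810

Derivation:
vaddr = 234 = 0b011101010
Split: l1_idx=1, l2_idx=6, offset=10
L1[1] = 2
L2[2][6] = 50
paddr = 50 * 16 + 10 = 810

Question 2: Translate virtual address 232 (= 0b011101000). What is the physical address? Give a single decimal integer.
Answer: 808

Derivation:
vaddr = 232 = 0b011101000
Split: l1_idx=1, l2_idx=6, offset=8
L1[1] = 2
L2[2][6] = 50
paddr = 50 * 16 + 8 = 808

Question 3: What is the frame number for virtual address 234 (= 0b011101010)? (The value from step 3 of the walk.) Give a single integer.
vaddr = 234: l1_idx=1, l2_idx=6
L1[1] = 2; L2[2][6] = 50

Answer: 50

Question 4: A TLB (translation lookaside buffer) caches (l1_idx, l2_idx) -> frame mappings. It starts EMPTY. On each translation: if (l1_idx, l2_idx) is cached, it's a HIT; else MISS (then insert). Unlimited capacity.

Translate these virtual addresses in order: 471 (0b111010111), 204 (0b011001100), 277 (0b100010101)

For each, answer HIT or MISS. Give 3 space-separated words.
vaddr=471: (3,5) not in TLB -> MISS, insert
vaddr=204: (1,4) not in TLB -> MISS, insert
vaddr=277: (2,1) not in TLB -> MISS, insert

Answer: MISS MISS MISS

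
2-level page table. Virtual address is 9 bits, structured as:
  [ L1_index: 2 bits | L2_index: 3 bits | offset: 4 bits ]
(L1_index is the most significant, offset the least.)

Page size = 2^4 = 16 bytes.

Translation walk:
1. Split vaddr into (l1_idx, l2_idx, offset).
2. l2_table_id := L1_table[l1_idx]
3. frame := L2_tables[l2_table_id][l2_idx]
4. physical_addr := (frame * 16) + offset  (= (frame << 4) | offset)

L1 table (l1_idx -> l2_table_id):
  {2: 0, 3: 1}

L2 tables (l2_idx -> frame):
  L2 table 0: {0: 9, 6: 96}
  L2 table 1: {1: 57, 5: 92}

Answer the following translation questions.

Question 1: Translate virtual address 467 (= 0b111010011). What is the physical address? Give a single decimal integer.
Answer: 1475

Derivation:
vaddr = 467 = 0b111010011
Split: l1_idx=3, l2_idx=5, offset=3
L1[3] = 1
L2[1][5] = 92
paddr = 92 * 16 + 3 = 1475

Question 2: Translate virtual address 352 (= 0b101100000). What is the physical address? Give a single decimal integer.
vaddr = 352 = 0b101100000
Split: l1_idx=2, l2_idx=6, offset=0
L1[2] = 0
L2[0][6] = 96
paddr = 96 * 16 + 0 = 1536

Answer: 1536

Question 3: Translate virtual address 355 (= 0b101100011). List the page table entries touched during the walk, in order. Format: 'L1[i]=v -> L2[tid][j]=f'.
vaddr = 355 = 0b101100011
Split: l1_idx=2, l2_idx=6, offset=3

Answer: L1[2]=0 -> L2[0][6]=96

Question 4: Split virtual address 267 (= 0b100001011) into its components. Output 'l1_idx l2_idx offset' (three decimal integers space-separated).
vaddr = 267 = 0b100001011
  top 2 bits -> l1_idx = 2
  next 3 bits -> l2_idx = 0
  bottom 4 bits -> offset = 11

Answer: 2 0 11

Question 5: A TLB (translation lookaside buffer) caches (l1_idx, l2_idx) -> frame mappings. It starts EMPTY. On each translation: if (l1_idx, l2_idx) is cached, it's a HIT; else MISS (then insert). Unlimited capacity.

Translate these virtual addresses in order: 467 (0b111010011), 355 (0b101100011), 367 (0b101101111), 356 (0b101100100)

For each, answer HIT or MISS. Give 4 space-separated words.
Answer: MISS MISS HIT HIT

Derivation:
vaddr=467: (3,5) not in TLB -> MISS, insert
vaddr=355: (2,6) not in TLB -> MISS, insert
vaddr=367: (2,6) in TLB -> HIT
vaddr=356: (2,6) in TLB -> HIT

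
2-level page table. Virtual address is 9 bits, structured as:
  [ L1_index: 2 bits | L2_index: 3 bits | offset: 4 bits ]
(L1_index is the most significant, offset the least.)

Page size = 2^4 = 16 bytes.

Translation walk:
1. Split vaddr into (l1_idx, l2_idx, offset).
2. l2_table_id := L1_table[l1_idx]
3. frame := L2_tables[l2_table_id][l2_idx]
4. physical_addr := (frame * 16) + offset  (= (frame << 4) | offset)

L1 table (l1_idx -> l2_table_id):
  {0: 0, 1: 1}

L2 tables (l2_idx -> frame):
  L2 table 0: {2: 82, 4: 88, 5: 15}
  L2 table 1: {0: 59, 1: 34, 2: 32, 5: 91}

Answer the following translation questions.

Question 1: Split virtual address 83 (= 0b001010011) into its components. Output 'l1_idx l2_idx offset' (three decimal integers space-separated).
vaddr = 83 = 0b001010011
  top 2 bits -> l1_idx = 0
  next 3 bits -> l2_idx = 5
  bottom 4 bits -> offset = 3

Answer: 0 5 3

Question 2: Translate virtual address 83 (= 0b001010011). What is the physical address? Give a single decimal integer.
Answer: 243

Derivation:
vaddr = 83 = 0b001010011
Split: l1_idx=0, l2_idx=5, offset=3
L1[0] = 0
L2[0][5] = 15
paddr = 15 * 16 + 3 = 243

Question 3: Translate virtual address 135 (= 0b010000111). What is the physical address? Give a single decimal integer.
vaddr = 135 = 0b010000111
Split: l1_idx=1, l2_idx=0, offset=7
L1[1] = 1
L2[1][0] = 59
paddr = 59 * 16 + 7 = 951

Answer: 951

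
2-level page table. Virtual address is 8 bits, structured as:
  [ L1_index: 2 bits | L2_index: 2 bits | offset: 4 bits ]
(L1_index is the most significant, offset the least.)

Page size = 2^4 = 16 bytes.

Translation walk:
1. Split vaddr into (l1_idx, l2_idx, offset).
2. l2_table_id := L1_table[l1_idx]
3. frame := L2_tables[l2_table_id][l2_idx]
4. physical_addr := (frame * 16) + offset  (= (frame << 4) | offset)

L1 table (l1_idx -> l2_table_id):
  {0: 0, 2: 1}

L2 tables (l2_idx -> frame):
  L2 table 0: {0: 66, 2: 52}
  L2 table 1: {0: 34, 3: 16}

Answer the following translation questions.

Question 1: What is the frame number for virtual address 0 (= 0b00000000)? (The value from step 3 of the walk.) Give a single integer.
vaddr = 0: l1_idx=0, l2_idx=0
L1[0] = 0; L2[0][0] = 66

Answer: 66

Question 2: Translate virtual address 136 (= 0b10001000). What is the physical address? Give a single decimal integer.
vaddr = 136 = 0b10001000
Split: l1_idx=2, l2_idx=0, offset=8
L1[2] = 1
L2[1][0] = 34
paddr = 34 * 16 + 8 = 552

Answer: 552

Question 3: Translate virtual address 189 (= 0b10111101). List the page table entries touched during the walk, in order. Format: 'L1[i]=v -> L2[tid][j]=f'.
Answer: L1[2]=1 -> L2[1][3]=16

Derivation:
vaddr = 189 = 0b10111101
Split: l1_idx=2, l2_idx=3, offset=13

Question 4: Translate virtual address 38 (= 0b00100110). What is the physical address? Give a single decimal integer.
Answer: 838

Derivation:
vaddr = 38 = 0b00100110
Split: l1_idx=0, l2_idx=2, offset=6
L1[0] = 0
L2[0][2] = 52
paddr = 52 * 16 + 6 = 838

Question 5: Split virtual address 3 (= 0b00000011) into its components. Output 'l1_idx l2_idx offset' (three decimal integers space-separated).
vaddr = 3 = 0b00000011
  top 2 bits -> l1_idx = 0
  next 2 bits -> l2_idx = 0
  bottom 4 bits -> offset = 3

Answer: 0 0 3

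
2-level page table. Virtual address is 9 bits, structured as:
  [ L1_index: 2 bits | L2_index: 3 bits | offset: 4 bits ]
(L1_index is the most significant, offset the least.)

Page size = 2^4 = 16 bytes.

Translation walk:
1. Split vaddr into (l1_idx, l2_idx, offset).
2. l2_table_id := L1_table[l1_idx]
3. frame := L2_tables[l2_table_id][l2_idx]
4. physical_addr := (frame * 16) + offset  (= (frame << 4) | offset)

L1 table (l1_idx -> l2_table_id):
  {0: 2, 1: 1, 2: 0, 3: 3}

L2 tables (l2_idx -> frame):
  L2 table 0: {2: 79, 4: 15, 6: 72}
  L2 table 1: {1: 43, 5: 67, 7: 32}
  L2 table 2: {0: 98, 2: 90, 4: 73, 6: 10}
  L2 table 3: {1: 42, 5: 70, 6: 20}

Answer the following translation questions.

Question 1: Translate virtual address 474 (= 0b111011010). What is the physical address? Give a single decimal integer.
vaddr = 474 = 0b111011010
Split: l1_idx=3, l2_idx=5, offset=10
L1[3] = 3
L2[3][5] = 70
paddr = 70 * 16 + 10 = 1130

Answer: 1130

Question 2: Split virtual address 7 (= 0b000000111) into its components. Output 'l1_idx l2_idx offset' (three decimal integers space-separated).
Answer: 0 0 7

Derivation:
vaddr = 7 = 0b000000111
  top 2 bits -> l1_idx = 0
  next 3 bits -> l2_idx = 0
  bottom 4 bits -> offset = 7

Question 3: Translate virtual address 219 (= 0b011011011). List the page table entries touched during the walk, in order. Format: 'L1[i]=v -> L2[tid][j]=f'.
vaddr = 219 = 0b011011011
Split: l1_idx=1, l2_idx=5, offset=11

Answer: L1[1]=1 -> L2[1][5]=67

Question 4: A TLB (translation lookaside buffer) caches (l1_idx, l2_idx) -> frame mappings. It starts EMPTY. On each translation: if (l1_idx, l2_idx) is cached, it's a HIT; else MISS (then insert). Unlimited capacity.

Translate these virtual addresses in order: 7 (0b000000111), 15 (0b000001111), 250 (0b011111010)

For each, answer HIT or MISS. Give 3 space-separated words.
Answer: MISS HIT MISS

Derivation:
vaddr=7: (0,0) not in TLB -> MISS, insert
vaddr=15: (0,0) in TLB -> HIT
vaddr=250: (1,7) not in TLB -> MISS, insert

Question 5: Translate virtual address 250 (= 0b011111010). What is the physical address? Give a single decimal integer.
Answer: 522

Derivation:
vaddr = 250 = 0b011111010
Split: l1_idx=1, l2_idx=7, offset=10
L1[1] = 1
L2[1][7] = 32
paddr = 32 * 16 + 10 = 522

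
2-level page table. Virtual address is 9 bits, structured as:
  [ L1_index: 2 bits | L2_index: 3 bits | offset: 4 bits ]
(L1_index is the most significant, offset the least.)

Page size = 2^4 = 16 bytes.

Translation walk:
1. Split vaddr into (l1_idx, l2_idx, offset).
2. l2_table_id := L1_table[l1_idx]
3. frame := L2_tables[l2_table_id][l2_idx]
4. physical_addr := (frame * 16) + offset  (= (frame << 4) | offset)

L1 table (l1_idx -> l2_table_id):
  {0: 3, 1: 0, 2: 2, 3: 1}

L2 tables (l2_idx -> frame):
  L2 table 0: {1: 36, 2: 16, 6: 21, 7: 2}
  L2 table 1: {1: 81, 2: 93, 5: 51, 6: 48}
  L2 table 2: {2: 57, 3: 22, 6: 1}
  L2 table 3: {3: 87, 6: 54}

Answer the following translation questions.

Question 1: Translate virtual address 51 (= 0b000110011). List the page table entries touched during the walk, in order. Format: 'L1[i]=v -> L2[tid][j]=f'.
Answer: L1[0]=3 -> L2[3][3]=87

Derivation:
vaddr = 51 = 0b000110011
Split: l1_idx=0, l2_idx=3, offset=3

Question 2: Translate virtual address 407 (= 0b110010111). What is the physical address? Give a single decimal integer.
vaddr = 407 = 0b110010111
Split: l1_idx=3, l2_idx=1, offset=7
L1[3] = 1
L2[1][1] = 81
paddr = 81 * 16 + 7 = 1303

Answer: 1303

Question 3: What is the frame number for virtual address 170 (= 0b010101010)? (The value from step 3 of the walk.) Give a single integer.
Answer: 16

Derivation:
vaddr = 170: l1_idx=1, l2_idx=2
L1[1] = 0; L2[0][2] = 16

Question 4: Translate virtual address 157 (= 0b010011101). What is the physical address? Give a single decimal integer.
vaddr = 157 = 0b010011101
Split: l1_idx=1, l2_idx=1, offset=13
L1[1] = 0
L2[0][1] = 36
paddr = 36 * 16 + 13 = 589

Answer: 589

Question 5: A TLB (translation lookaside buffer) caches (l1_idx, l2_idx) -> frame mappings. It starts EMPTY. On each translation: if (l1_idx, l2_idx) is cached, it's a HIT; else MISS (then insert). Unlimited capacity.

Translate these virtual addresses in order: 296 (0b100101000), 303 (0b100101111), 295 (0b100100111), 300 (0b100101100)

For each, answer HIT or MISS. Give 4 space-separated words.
vaddr=296: (2,2) not in TLB -> MISS, insert
vaddr=303: (2,2) in TLB -> HIT
vaddr=295: (2,2) in TLB -> HIT
vaddr=300: (2,2) in TLB -> HIT

Answer: MISS HIT HIT HIT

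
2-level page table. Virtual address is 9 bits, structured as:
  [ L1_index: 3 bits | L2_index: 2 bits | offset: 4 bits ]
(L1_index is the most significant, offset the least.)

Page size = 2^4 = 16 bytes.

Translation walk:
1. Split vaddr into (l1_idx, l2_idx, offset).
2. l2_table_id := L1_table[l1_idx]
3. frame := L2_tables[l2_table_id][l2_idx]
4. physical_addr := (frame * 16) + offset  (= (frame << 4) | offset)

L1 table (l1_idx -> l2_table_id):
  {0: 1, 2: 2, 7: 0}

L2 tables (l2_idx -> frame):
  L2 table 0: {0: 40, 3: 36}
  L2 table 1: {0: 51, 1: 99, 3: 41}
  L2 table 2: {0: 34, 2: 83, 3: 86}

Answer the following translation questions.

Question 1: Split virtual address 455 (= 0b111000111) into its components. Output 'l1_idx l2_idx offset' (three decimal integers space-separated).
vaddr = 455 = 0b111000111
  top 3 bits -> l1_idx = 7
  next 2 bits -> l2_idx = 0
  bottom 4 bits -> offset = 7

Answer: 7 0 7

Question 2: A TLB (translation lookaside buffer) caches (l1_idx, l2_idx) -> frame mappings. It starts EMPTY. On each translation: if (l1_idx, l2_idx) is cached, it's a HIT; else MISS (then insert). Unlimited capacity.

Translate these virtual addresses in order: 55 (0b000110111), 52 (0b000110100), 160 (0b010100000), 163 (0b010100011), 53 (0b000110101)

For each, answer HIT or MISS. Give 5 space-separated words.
vaddr=55: (0,3) not in TLB -> MISS, insert
vaddr=52: (0,3) in TLB -> HIT
vaddr=160: (2,2) not in TLB -> MISS, insert
vaddr=163: (2,2) in TLB -> HIT
vaddr=53: (0,3) in TLB -> HIT

Answer: MISS HIT MISS HIT HIT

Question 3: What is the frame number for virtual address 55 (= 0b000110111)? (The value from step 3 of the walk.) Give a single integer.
vaddr = 55: l1_idx=0, l2_idx=3
L1[0] = 1; L2[1][3] = 41

Answer: 41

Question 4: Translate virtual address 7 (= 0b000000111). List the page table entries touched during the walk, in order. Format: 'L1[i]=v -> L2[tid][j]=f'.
Answer: L1[0]=1 -> L2[1][0]=51

Derivation:
vaddr = 7 = 0b000000111
Split: l1_idx=0, l2_idx=0, offset=7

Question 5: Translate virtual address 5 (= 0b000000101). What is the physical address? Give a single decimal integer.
Answer: 821

Derivation:
vaddr = 5 = 0b000000101
Split: l1_idx=0, l2_idx=0, offset=5
L1[0] = 1
L2[1][0] = 51
paddr = 51 * 16 + 5 = 821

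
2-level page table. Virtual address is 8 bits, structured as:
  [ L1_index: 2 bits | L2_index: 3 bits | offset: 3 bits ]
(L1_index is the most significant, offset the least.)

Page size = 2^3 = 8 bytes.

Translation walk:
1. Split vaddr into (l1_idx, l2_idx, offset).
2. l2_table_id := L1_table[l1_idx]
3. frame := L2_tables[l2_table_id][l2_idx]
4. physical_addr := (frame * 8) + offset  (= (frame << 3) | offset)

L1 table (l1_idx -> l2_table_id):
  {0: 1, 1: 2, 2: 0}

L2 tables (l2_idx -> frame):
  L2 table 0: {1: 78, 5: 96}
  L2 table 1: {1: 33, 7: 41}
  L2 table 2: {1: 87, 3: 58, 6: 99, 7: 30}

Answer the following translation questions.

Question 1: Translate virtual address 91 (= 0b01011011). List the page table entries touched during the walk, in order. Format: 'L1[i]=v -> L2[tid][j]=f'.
Answer: L1[1]=2 -> L2[2][3]=58

Derivation:
vaddr = 91 = 0b01011011
Split: l1_idx=1, l2_idx=3, offset=3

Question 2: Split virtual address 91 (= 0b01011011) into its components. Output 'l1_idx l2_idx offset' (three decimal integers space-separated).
vaddr = 91 = 0b01011011
  top 2 bits -> l1_idx = 1
  next 3 bits -> l2_idx = 3
  bottom 3 bits -> offset = 3

Answer: 1 3 3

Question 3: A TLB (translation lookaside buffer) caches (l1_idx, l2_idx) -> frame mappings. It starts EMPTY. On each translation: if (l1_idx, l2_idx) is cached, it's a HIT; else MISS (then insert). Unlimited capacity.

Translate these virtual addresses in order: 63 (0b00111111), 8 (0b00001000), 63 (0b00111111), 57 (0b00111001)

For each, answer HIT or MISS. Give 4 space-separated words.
vaddr=63: (0,7) not in TLB -> MISS, insert
vaddr=8: (0,1) not in TLB -> MISS, insert
vaddr=63: (0,7) in TLB -> HIT
vaddr=57: (0,7) in TLB -> HIT

Answer: MISS MISS HIT HIT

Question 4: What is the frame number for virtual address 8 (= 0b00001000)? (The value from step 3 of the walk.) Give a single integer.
Answer: 33

Derivation:
vaddr = 8: l1_idx=0, l2_idx=1
L1[0] = 1; L2[1][1] = 33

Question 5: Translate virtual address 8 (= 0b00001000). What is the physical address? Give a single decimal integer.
Answer: 264

Derivation:
vaddr = 8 = 0b00001000
Split: l1_idx=0, l2_idx=1, offset=0
L1[0] = 1
L2[1][1] = 33
paddr = 33 * 8 + 0 = 264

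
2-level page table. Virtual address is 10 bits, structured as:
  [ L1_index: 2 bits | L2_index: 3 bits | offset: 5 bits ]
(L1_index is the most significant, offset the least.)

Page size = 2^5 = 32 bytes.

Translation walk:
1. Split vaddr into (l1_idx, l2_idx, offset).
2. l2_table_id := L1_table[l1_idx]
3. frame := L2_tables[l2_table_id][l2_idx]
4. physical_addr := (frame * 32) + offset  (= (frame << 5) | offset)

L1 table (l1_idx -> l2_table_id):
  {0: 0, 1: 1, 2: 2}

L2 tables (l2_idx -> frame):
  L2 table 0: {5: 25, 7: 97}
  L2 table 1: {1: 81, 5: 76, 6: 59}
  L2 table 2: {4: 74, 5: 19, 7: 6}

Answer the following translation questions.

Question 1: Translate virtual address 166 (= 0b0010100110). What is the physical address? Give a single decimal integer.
Answer: 806

Derivation:
vaddr = 166 = 0b0010100110
Split: l1_idx=0, l2_idx=5, offset=6
L1[0] = 0
L2[0][5] = 25
paddr = 25 * 32 + 6 = 806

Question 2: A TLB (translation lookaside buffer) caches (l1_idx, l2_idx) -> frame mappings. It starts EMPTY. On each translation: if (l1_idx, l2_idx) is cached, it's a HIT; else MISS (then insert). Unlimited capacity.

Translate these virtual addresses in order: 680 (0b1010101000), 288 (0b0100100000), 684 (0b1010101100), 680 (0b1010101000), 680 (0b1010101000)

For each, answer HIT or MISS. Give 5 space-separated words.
vaddr=680: (2,5) not in TLB -> MISS, insert
vaddr=288: (1,1) not in TLB -> MISS, insert
vaddr=684: (2,5) in TLB -> HIT
vaddr=680: (2,5) in TLB -> HIT
vaddr=680: (2,5) in TLB -> HIT

Answer: MISS MISS HIT HIT HIT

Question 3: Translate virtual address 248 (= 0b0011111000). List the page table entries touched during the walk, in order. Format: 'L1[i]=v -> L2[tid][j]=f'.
Answer: L1[0]=0 -> L2[0][7]=97

Derivation:
vaddr = 248 = 0b0011111000
Split: l1_idx=0, l2_idx=7, offset=24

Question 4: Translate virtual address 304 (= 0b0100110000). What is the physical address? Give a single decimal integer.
Answer: 2608

Derivation:
vaddr = 304 = 0b0100110000
Split: l1_idx=1, l2_idx=1, offset=16
L1[1] = 1
L2[1][1] = 81
paddr = 81 * 32 + 16 = 2608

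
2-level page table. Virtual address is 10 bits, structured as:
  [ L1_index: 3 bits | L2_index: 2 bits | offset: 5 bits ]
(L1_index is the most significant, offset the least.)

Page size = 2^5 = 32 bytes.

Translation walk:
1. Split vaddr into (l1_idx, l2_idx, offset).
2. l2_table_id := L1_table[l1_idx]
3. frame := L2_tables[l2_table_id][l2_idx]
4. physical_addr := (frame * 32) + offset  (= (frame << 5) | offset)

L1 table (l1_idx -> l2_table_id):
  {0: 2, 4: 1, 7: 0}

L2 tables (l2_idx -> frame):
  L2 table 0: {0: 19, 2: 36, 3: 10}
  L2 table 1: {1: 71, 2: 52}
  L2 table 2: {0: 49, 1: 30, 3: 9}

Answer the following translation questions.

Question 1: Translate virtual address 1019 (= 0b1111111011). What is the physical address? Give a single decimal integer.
vaddr = 1019 = 0b1111111011
Split: l1_idx=7, l2_idx=3, offset=27
L1[7] = 0
L2[0][3] = 10
paddr = 10 * 32 + 27 = 347

Answer: 347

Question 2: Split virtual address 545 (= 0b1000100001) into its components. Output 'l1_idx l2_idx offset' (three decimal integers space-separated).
vaddr = 545 = 0b1000100001
  top 3 bits -> l1_idx = 4
  next 2 bits -> l2_idx = 1
  bottom 5 bits -> offset = 1

Answer: 4 1 1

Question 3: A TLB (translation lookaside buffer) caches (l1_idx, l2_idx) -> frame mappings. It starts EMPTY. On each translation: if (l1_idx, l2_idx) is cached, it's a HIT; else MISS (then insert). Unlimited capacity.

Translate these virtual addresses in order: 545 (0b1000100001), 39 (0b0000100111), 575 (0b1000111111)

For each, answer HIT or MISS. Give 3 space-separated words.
vaddr=545: (4,1) not in TLB -> MISS, insert
vaddr=39: (0,1) not in TLB -> MISS, insert
vaddr=575: (4,1) in TLB -> HIT

Answer: MISS MISS HIT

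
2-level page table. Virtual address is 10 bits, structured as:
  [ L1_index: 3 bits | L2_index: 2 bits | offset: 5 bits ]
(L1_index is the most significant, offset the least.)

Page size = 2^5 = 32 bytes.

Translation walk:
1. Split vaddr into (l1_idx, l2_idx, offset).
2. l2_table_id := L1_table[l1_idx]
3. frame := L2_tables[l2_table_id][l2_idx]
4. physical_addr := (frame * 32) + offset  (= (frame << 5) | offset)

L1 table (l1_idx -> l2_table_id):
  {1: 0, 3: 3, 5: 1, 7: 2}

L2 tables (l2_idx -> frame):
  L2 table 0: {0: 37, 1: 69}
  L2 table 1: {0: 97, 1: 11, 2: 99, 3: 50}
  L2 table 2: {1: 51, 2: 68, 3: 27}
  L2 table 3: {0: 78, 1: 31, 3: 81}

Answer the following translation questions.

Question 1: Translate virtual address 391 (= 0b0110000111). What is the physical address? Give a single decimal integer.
Answer: 2503

Derivation:
vaddr = 391 = 0b0110000111
Split: l1_idx=3, l2_idx=0, offset=7
L1[3] = 3
L2[3][0] = 78
paddr = 78 * 32 + 7 = 2503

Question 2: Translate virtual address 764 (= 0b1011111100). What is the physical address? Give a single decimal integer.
Answer: 1628

Derivation:
vaddr = 764 = 0b1011111100
Split: l1_idx=5, l2_idx=3, offset=28
L1[5] = 1
L2[1][3] = 50
paddr = 50 * 32 + 28 = 1628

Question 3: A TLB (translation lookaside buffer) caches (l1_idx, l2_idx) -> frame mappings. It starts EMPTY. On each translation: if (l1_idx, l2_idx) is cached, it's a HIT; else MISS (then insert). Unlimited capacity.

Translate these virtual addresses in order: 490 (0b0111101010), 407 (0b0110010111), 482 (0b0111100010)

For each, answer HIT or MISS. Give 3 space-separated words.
vaddr=490: (3,3) not in TLB -> MISS, insert
vaddr=407: (3,0) not in TLB -> MISS, insert
vaddr=482: (3,3) in TLB -> HIT

Answer: MISS MISS HIT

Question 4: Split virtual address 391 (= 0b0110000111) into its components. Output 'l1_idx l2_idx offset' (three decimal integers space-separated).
Answer: 3 0 7

Derivation:
vaddr = 391 = 0b0110000111
  top 3 bits -> l1_idx = 3
  next 2 bits -> l2_idx = 0
  bottom 5 bits -> offset = 7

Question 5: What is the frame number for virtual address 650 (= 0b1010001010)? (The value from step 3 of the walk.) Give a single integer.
vaddr = 650: l1_idx=5, l2_idx=0
L1[5] = 1; L2[1][0] = 97

Answer: 97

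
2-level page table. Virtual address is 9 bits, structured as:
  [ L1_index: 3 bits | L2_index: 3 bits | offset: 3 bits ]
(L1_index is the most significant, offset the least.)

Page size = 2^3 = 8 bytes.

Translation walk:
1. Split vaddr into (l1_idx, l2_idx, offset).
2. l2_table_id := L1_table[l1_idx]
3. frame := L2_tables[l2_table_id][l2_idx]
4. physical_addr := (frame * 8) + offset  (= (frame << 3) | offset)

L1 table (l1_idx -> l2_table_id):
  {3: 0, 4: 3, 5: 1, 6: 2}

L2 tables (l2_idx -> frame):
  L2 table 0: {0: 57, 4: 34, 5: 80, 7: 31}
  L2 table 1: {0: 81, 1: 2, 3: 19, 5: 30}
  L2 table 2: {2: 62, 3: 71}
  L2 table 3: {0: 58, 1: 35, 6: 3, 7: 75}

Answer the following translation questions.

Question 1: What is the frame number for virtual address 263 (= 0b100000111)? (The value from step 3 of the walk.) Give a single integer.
Answer: 58

Derivation:
vaddr = 263: l1_idx=4, l2_idx=0
L1[4] = 3; L2[3][0] = 58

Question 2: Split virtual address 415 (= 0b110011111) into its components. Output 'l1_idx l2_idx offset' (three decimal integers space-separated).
Answer: 6 3 7

Derivation:
vaddr = 415 = 0b110011111
  top 3 bits -> l1_idx = 6
  next 3 bits -> l2_idx = 3
  bottom 3 bits -> offset = 7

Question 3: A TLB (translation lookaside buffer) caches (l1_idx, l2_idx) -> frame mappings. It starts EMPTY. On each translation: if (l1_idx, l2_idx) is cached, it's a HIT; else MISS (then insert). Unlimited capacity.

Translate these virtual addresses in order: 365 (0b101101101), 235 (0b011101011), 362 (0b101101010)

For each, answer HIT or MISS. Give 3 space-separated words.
Answer: MISS MISS HIT

Derivation:
vaddr=365: (5,5) not in TLB -> MISS, insert
vaddr=235: (3,5) not in TLB -> MISS, insert
vaddr=362: (5,5) in TLB -> HIT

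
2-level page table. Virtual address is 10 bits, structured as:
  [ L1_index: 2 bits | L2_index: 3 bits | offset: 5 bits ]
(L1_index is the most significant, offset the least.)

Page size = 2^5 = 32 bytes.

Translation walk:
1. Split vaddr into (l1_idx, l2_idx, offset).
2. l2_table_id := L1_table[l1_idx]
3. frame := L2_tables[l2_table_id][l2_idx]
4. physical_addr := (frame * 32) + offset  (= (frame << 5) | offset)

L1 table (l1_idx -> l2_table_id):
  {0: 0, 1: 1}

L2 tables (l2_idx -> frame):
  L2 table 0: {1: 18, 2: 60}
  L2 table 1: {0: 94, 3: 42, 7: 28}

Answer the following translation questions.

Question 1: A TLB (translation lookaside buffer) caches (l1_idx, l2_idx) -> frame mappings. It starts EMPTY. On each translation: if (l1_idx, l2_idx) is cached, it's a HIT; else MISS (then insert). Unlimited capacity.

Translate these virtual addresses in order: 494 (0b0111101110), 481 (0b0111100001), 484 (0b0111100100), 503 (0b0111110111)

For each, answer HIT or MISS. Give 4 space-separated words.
vaddr=494: (1,7) not in TLB -> MISS, insert
vaddr=481: (1,7) in TLB -> HIT
vaddr=484: (1,7) in TLB -> HIT
vaddr=503: (1,7) in TLB -> HIT

Answer: MISS HIT HIT HIT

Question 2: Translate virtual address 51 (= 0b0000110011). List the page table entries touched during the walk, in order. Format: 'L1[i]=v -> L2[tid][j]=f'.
vaddr = 51 = 0b0000110011
Split: l1_idx=0, l2_idx=1, offset=19

Answer: L1[0]=0 -> L2[0][1]=18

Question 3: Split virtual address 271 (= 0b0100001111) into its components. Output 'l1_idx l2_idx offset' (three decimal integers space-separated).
Answer: 1 0 15

Derivation:
vaddr = 271 = 0b0100001111
  top 2 bits -> l1_idx = 1
  next 3 bits -> l2_idx = 0
  bottom 5 bits -> offset = 15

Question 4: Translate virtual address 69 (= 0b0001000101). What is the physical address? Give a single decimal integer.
Answer: 1925

Derivation:
vaddr = 69 = 0b0001000101
Split: l1_idx=0, l2_idx=2, offset=5
L1[0] = 0
L2[0][2] = 60
paddr = 60 * 32 + 5 = 1925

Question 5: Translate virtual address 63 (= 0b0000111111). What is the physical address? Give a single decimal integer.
Answer: 607

Derivation:
vaddr = 63 = 0b0000111111
Split: l1_idx=0, l2_idx=1, offset=31
L1[0] = 0
L2[0][1] = 18
paddr = 18 * 32 + 31 = 607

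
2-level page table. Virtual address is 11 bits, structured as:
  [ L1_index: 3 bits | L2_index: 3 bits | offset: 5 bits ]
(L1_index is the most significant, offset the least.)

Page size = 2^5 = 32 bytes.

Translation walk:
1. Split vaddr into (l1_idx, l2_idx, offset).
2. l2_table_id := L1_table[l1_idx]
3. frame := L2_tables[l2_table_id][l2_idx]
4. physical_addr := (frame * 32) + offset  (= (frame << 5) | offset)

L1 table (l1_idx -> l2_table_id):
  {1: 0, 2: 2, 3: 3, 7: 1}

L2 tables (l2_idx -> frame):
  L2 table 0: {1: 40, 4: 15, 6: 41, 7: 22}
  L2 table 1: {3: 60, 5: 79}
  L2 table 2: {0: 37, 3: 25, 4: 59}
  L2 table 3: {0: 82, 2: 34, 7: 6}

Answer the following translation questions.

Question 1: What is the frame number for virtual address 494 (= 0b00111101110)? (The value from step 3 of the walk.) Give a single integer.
vaddr = 494: l1_idx=1, l2_idx=7
L1[1] = 0; L2[0][7] = 22

Answer: 22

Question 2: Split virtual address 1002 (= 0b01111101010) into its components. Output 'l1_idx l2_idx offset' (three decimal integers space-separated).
Answer: 3 7 10

Derivation:
vaddr = 1002 = 0b01111101010
  top 3 bits -> l1_idx = 3
  next 3 bits -> l2_idx = 7
  bottom 5 bits -> offset = 10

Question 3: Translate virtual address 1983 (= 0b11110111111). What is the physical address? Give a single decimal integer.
Answer: 2559

Derivation:
vaddr = 1983 = 0b11110111111
Split: l1_idx=7, l2_idx=5, offset=31
L1[7] = 1
L2[1][5] = 79
paddr = 79 * 32 + 31 = 2559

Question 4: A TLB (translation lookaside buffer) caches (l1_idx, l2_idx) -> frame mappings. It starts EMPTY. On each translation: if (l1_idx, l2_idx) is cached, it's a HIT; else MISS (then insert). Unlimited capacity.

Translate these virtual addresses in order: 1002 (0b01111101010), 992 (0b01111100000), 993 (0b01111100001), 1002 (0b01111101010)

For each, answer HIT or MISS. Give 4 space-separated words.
Answer: MISS HIT HIT HIT

Derivation:
vaddr=1002: (3,7) not in TLB -> MISS, insert
vaddr=992: (3,7) in TLB -> HIT
vaddr=993: (3,7) in TLB -> HIT
vaddr=1002: (3,7) in TLB -> HIT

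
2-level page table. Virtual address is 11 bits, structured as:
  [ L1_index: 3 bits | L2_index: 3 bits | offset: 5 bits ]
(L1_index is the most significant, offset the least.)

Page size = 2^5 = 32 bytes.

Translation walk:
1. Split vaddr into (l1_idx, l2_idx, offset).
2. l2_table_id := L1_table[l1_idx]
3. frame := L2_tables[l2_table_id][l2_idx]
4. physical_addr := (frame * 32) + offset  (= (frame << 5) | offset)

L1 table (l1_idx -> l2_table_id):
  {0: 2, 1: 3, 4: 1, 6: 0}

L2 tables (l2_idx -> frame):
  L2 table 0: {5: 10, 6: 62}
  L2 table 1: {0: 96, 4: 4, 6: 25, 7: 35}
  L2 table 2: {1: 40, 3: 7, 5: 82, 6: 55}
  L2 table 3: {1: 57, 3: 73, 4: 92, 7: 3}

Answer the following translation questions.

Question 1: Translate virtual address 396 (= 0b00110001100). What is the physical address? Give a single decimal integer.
vaddr = 396 = 0b00110001100
Split: l1_idx=1, l2_idx=4, offset=12
L1[1] = 3
L2[3][4] = 92
paddr = 92 * 32 + 12 = 2956

Answer: 2956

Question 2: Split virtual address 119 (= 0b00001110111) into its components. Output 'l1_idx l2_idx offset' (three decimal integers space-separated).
Answer: 0 3 23

Derivation:
vaddr = 119 = 0b00001110111
  top 3 bits -> l1_idx = 0
  next 3 bits -> l2_idx = 3
  bottom 5 bits -> offset = 23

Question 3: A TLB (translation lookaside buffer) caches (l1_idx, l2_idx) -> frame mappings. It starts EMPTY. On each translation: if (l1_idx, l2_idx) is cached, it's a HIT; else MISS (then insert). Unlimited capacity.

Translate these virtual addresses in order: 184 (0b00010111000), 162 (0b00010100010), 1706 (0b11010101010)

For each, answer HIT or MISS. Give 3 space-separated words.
Answer: MISS HIT MISS

Derivation:
vaddr=184: (0,5) not in TLB -> MISS, insert
vaddr=162: (0,5) in TLB -> HIT
vaddr=1706: (6,5) not in TLB -> MISS, insert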